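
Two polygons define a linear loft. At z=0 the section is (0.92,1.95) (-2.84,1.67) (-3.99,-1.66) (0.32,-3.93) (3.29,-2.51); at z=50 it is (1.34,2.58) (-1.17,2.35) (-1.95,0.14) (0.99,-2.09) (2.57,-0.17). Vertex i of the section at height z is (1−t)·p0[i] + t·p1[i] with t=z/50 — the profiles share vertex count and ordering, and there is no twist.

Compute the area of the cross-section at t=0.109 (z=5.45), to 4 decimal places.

Area at t=0.109: 25.9451

Cross-section at t=0.109: each vertex is (1-t)·p0[i] + t·p1[i].
  v1: (1-0.109)·(0.92,1.95) + 0.109·(1.34,2.58) = (0.9658,2.0187)
  v2: (1-0.109)·(-2.84,1.67) + 0.109·(-1.17,2.35) = (-2.6580,1.7441)
  v3: (1-0.109)·(-3.99,-1.66) + 0.109·(-1.95,0.14) = (-3.7676,-1.4638)
  v4: (1-0.109)·(0.32,-3.93) + 0.109·(0.99,-2.09) = (0.3930,-3.7294)
  v5: (1-0.109)·(3.29,-2.51) + 0.109·(2.57,-0.17) = (3.2115,-2.2549)
Shoelace sum Σ(x_i·y_{i+1} − x_{i+1}·y_i):
  i=1: 0.9658·1.7441 − -2.6580·2.0187 = +7.0500 (running +7.0500)
  i=2: -2.6580·-1.4638 − -3.7676·1.7441 = +10.4620 (running +17.5120)
  i=3: -3.7676·-3.7294 − 0.3930·-1.4638 = +14.6265 (running +32.1385)
  i=4: 0.3930·-2.2549 − 3.2115·-3.7294 = +11.0909 (running +43.2294)
  i=5: 3.2115·2.0187 − 0.9658·-2.2549 = +8.6608 (running +51.8901)
Area = |Σ|/2 = |51.8901|/2 = 25.9451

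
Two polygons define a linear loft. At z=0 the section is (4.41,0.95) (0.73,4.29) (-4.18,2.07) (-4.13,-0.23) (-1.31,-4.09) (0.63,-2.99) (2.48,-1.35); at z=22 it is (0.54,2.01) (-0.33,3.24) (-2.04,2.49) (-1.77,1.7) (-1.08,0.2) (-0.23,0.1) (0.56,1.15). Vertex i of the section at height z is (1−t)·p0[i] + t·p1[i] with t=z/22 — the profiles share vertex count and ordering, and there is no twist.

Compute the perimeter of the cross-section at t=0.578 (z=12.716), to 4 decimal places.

Perimeter at t=0.578: 15.5420

Cross-section at t=0.578: each vertex is (1-t)·p0[i] + t·p1[i].
  v1: (1-0.578)·(4.41,0.95) + 0.578·(0.54,2.01) = (2.1731,1.5627)
  v2: (1-0.578)·(0.73,4.29) + 0.578·(-0.33,3.24) = (0.1173,3.6831)
  v3: (1-0.578)·(-4.18,2.07) + 0.578·(-2.04,2.49) = (-2.9431,2.3128)
  v4: (1-0.578)·(-4.13,-0.23) + 0.578·(-1.77,1.7) = (-2.7659,0.8855)
  v5: (1-0.578)·(-1.31,-4.09) + 0.578·(-1.08,0.2) = (-1.1771,-1.6104)
  v6: (1-0.578)·(0.63,-2.99) + 0.578·(-0.23,0.1) = (0.1329,-1.2040)
  v7: (1-0.578)·(2.48,-1.35) + 0.578·(0.56,1.15) = (1.3702,0.0950)
Perimeter = Σ |v_{i+1} − v_i|:
  edge 1→2: √(-2.0558² + 2.1204²) = 2.9534 (running 2.9534)
  edge 2→3: √(-3.0604² + -1.3703²) = 3.3532 (running 6.3066)
  edge 3→4: √(0.1772² + -1.4272²) = 1.4382 (running 7.7448)
  edge 4→5: √(1.5889² + -2.4959²) = 2.9587 (running 10.7035)
  edge 5→6: √(1.3100² + 0.4064²) = 1.3716 (running 12.0751)
  edge 6→7: √(1.2373² + 1.2990²) = 1.7940 (running 13.8690)
  edge 7→1: √(0.8029² + 1.4677²) = 1.6729 (running 15.5420)
Perimeter = 15.5420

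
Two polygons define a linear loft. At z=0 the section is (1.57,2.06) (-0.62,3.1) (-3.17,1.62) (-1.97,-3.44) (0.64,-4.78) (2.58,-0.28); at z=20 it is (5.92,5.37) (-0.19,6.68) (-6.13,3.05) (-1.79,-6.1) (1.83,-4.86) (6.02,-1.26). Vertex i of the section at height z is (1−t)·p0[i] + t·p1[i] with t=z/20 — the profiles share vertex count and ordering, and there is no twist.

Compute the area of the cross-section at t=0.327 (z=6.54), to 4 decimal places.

Area at t=0.327: 48.5141

Cross-section at t=0.327: each vertex is (1-t)·p0[i] + t·p1[i].
  v1: (1-0.327)·(1.57,2.06) + 0.327·(5.92,5.37) = (2.9924,3.1424)
  v2: (1-0.327)·(-0.62,3.1) + 0.327·(-0.19,6.68) = (-0.4794,4.2707)
  v3: (1-0.327)·(-3.17,1.62) + 0.327·(-6.13,3.05) = (-4.1379,2.0876)
  v4: (1-0.327)·(-1.97,-3.44) + 0.327·(-1.79,-6.1) = (-1.9111,-4.3098)
  v5: (1-0.327)·(0.64,-4.78) + 0.327·(1.83,-4.86) = (1.0291,-4.8062)
  v6: (1-0.327)·(2.58,-0.28) + 0.327·(6.02,-1.26) = (3.7049,-0.6005)
Shoelace sum Σ(x_i·y_{i+1} − x_{i+1}·y_i):
  i=1: 2.9924·4.2707 − -0.4794·3.1424 = +14.2862 (running +14.2862)
  i=2: -0.4794·2.0876 − -4.1379·4.2707 = +16.6709 (running +30.9570)
  i=3: -4.1379·-4.3098 − -1.9111·2.0876 = +21.8234 (running +52.7804)
  i=4: -1.9111·-4.8062 − 1.0291·-4.3098 = +13.6206 (running +66.4010)
  i=5: 1.0291·-0.6005 − 3.7049·-4.8062 = +17.1883 (running +83.5893)
  i=6: 3.7049·3.1424 − 2.9924·-0.6005 = +13.4390 (running +97.0283)
Area = |Σ|/2 = |97.0283|/2 = 48.5141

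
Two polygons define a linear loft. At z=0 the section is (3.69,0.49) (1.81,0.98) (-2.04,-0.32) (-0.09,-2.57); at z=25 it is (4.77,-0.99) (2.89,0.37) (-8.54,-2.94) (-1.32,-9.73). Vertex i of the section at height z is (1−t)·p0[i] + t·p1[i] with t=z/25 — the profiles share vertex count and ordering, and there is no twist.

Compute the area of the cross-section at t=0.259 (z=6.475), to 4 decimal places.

Cross-section at t=0.259: each vertex is (1-t)·p0[i] + t·p1[i].
  v1: (1-0.259)·(3.69,0.49) + 0.259·(4.77,-0.99) = (3.9697,0.1067)
  v2: (1-0.259)·(1.81,0.98) + 0.259·(2.89,0.37) = (2.0897,0.8220)
  v3: (1-0.259)·(-2.04,-0.32) + 0.259·(-8.54,-2.94) = (-3.7235,-0.9986)
  v4: (1-0.259)·(-0.09,-2.57) + 0.259·(-1.32,-9.73) = (-0.4086,-4.4244)
Shoelace sum Σ(x_i·y_{i+1} − x_{i+1}·y_i):
  i=1: 3.9697·0.8220 − 2.0897·0.1067 = +3.0402 (running +3.0402)
  i=2: 2.0897·-0.9986 − -3.7235·0.8220 = +0.9740 (running +4.0142)
  i=3: -3.7235·-4.4244 − -0.4086·-0.9986 = +16.0664 (running +20.0806)
  i=4: -0.4086·0.1067 − 3.9697·-4.4244 = +17.5202 (running +37.6008)
Area = |Σ|/2 = |37.6008|/2 = 18.8004

Area at t=0.259: 18.8004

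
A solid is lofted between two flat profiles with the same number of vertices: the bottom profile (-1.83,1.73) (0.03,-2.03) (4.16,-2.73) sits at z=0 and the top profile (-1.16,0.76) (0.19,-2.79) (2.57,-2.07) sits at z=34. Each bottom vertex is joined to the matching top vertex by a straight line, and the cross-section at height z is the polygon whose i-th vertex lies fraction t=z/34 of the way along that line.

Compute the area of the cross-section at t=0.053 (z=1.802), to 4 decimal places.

Cross-section at t=0.053: each vertex is (1-t)·p0[i] + t·p1[i].
  v1: (1-0.053)·(-1.83,1.73) + 0.053·(-1.16,0.76) = (-1.7945,1.6786)
  v2: (1-0.053)·(0.03,-2.03) + 0.053·(0.19,-2.79) = (0.0385,-2.0703)
  v3: (1-0.053)·(4.16,-2.73) + 0.053·(2.57,-2.07) = (4.0757,-2.6950)
Shoelace sum Σ(x_i·y_{i+1} − x_{i+1}·y_i):
  i=1: -1.7945·-2.0703 − 0.0385·1.6786 = +3.6505 (running +3.6505)
  i=2: 0.0385·-2.6950 − 4.0757·-2.0703 = +8.3342 (running +11.9847)
  i=3: 4.0757·1.6786 − -1.7945·-2.6950 = +2.0053 (running +13.9900)
Area = |Σ|/2 = |13.9900|/2 = 6.9950

Area at t=0.053: 6.9950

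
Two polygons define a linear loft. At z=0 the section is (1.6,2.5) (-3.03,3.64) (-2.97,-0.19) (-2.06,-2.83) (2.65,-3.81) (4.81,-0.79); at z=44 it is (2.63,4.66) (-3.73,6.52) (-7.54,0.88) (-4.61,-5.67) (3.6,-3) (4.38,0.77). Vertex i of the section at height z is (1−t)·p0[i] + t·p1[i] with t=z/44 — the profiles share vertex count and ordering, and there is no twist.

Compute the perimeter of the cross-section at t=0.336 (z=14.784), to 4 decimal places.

Cross-section at t=0.336: each vertex is (1-t)·p0[i] + t·p1[i].
  v1: (1-0.336)·(1.6,2.5) + 0.336·(2.63,4.66) = (1.9461,3.2258)
  v2: (1-0.336)·(-3.03,3.64) + 0.336·(-3.73,6.52) = (-3.2652,4.6077)
  v3: (1-0.336)·(-2.97,-0.19) + 0.336·(-7.54,0.88) = (-4.5055,0.1695)
  v4: (1-0.336)·(-2.06,-2.83) + 0.336·(-4.61,-5.67) = (-2.9168,-3.7842)
  v5: (1-0.336)·(2.65,-3.81) + 0.336·(3.6,-3) = (2.9692,-3.5378)
  v6: (1-0.336)·(4.81,-0.79) + 0.336·(4.38,0.77) = (4.6655,-0.2658)
Perimeter = Σ |v_{i+1} − v_i|:
  edge 1→2: √(-5.2113² + 1.3819²) = 5.3914 (running 5.3914)
  edge 2→3: √(-1.2403² + -4.4382²) = 4.6082 (running 9.9996)
  edge 3→4: √(1.5887² + -3.9538²) = 4.2610 (running 14.2606)
  edge 4→5: √(5.8860² + 0.2464²) = 5.8912 (running 20.1518)
  edge 5→6: √(1.6963² + 3.2720²) = 3.6856 (running 23.8374)
  edge 6→1: √(-2.7194² + 3.4916²) = 4.4257 (running 28.2630)
Perimeter = 28.2630

Perimeter at t=0.336: 28.2630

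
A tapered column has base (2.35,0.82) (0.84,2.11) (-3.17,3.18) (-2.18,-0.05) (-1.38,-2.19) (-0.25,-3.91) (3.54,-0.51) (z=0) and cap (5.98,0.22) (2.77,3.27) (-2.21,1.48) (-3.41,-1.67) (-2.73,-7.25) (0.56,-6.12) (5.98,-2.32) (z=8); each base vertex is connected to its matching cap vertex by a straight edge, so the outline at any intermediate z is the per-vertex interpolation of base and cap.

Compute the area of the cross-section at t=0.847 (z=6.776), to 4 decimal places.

Cross-section at t=0.847: each vertex is (1-t)·p0[i] + t·p1[i].
  v1: (1-0.847)·(2.35,0.82) + 0.847·(5.98,0.22) = (5.4246,0.3118)
  v2: (1-0.847)·(0.84,2.11) + 0.847·(2.77,3.27) = (2.4747,3.0925)
  v3: (1-0.847)·(-3.17,3.18) + 0.847·(-2.21,1.48) = (-2.3569,1.7401)
  v4: (1-0.847)·(-2.18,-0.05) + 0.847·(-3.41,-1.67) = (-3.2218,-1.4221)
  v5: (1-0.847)·(-1.38,-2.19) + 0.847·(-2.73,-7.25) = (-2.5234,-6.4758)
  v6: (1-0.847)·(-0.25,-3.91) + 0.847·(0.56,-6.12) = (0.4361,-5.7819)
  v7: (1-0.847)·(3.54,-0.51) + 0.847·(5.98,-2.32) = (5.6067,-2.0431)
Shoelace sum Σ(x_i·y_{i+1} − x_{i+1}·y_i):
  i=1: 5.4246·3.0925 − 2.4747·0.3118 = +16.0041 (running +16.0041)
  i=2: 2.4747·1.7401 − -2.3569·3.0925 = +11.5949 (running +27.5990)
  i=3: -2.3569·-1.4221 − -3.2218·1.7401 = +8.9581 (running +36.5571)
  i=4: -3.2218·-6.4758 − -2.5234·-1.4221 = +17.2752 (running +53.8323)
  i=5: -2.5234·-5.7819 − 0.4361·-6.4758 = +17.4142 (running +71.2465)
  i=6: 0.4361·-2.0431 − 5.6067·-5.7819 = +31.5262 (running +102.7726)
  i=7: 5.6067·0.3118 − 5.4246·-2.0431 = +12.8310 (running +115.6037)
Area = |Σ|/2 = |115.6037|/2 = 57.8018

Area at t=0.847: 57.8018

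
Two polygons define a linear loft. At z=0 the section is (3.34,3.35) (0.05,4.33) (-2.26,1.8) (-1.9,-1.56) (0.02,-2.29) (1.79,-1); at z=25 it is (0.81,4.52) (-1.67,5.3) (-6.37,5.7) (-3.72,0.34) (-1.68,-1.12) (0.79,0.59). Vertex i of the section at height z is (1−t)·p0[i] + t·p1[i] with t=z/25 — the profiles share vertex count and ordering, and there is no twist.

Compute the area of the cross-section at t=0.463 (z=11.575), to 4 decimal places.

Cross-section at t=0.463: each vertex is (1-t)·p0[i] + t·p1[i].
  v1: (1-0.463)·(3.34,3.35) + 0.463·(0.81,4.52) = (2.1686,3.8917)
  v2: (1-0.463)·(0.05,4.33) + 0.463·(-1.67,5.3) = (-0.7464,4.7791)
  v3: (1-0.463)·(-2.26,1.8) + 0.463·(-6.37,5.7) = (-4.1629,3.6057)
  v4: (1-0.463)·(-1.9,-1.56) + 0.463·(-3.72,0.34) = (-2.7427,-0.6803)
  v5: (1-0.463)·(0.02,-2.29) + 0.463·(-1.68,-1.12) = (-0.7671,-1.7483)
  v6: (1-0.463)·(1.79,-1) + 0.463·(0.79,0.59) = (1.3270,-0.2638)
Shoelace sum Σ(x_i·y_{i+1} − x_{i+1}·y_i):
  i=1: 2.1686·4.7791 − -0.7464·3.8917 = +13.2686 (running +13.2686)
  i=2: -0.7464·3.6057 − -4.1629·4.7791 = +17.2040 (running +30.4726)
  i=3: -4.1629·-0.6803 − -2.7427·3.6057 = +12.7213 (running +43.1938)
  i=4: -2.7427·-1.7483 − -0.7671·-0.6803 = +4.2731 (running +47.4669)
  i=5: -0.7671·-0.2638 − 1.3270·-1.7483 = +2.5224 (running +49.9893)
  i=6: 1.3270·3.8917 − 2.1686·-0.2638 = +5.7364 (running +55.7258)
Area = |Σ|/2 = |55.7258|/2 = 27.8629

Area at t=0.463: 27.8629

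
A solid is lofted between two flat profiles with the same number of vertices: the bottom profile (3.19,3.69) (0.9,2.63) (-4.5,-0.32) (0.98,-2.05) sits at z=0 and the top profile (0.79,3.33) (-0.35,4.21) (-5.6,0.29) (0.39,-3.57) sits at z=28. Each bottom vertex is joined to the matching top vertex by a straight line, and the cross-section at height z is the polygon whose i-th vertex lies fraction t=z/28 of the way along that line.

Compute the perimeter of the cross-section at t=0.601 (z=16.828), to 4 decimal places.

Cross-section at t=0.601: each vertex is (1-t)·p0[i] + t·p1[i].
  v1: (1-0.601)·(3.19,3.69) + 0.601·(0.79,3.33) = (1.7476,3.4736)
  v2: (1-0.601)·(0.9,2.63) + 0.601·(-0.35,4.21) = (0.1488,3.5796)
  v3: (1-0.601)·(-4.5,-0.32) + 0.601·(-5.6,0.29) = (-5.1611,0.0466)
  v4: (1-0.601)·(0.98,-2.05) + 0.601·(0.39,-3.57) = (0.6254,-2.9635)
Perimeter = Σ |v_{i+1} − v_i|:
  edge 1→2: √(-1.5989² + 0.1059²) = 1.6024 (running 1.6024)
  edge 2→3: √(-5.3098² + -3.5330²) = 6.3778 (running 7.9802)
  edge 3→4: √(5.7865² + -3.0101²) = 6.5226 (running 14.5028)
  edge 4→1: √(1.1222² + 6.4372²) = 6.5342 (running 21.0370)
Perimeter = 21.0370

Perimeter at t=0.601: 21.0370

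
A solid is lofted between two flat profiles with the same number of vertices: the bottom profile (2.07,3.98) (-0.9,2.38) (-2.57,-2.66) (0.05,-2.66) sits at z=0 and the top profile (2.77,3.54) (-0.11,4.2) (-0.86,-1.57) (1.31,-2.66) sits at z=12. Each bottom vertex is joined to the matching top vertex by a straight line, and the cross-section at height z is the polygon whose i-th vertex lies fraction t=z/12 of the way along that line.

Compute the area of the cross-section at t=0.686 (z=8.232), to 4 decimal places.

Cross-section at t=0.686: each vertex is (1-t)·p0[i] + t·p1[i].
  v1: (1-0.686)·(2.07,3.98) + 0.686·(2.77,3.54) = (2.5502,3.6782)
  v2: (1-0.686)·(-0.9,2.38) + 0.686·(-0.11,4.2) = (-0.3581,3.6285)
  v3: (1-0.686)·(-2.57,-2.66) + 0.686·(-0.86,-1.57) = (-1.3969,-1.9123)
  v4: (1-0.686)·(0.05,-2.66) + 0.686·(1.31,-2.66) = (0.9144,-2.6600)
Shoelace sum Σ(x_i·y_{i+1} − x_{i+1}·y_i):
  i=1: 2.5502·3.6285 − -0.3581·3.6782 = +10.5705 (running +10.5705)
  i=2: -0.3581·-1.9123 − -1.3969·3.6285 = +5.7535 (running +16.3240)
  i=3: -1.3969·-2.6600 − 0.9144·-1.9123 = +5.4644 (running +21.7883)
  i=4: 0.9144·3.6782 − 2.5502·-2.6600 = +10.1467 (running +31.9350)
Area = |Σ|/2 = |31.9350|/2 = 15.9675

Area at t=0.686: 15.9675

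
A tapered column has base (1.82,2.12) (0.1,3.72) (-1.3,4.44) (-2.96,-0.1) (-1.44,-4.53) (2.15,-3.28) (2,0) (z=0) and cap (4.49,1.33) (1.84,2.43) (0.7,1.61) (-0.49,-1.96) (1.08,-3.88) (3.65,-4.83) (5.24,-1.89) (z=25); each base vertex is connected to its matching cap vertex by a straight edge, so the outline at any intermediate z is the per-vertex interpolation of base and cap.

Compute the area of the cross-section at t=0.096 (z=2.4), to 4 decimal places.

Area at t=0.096: 31.2367

Cross-section at t=0.096: each vertex is (1-t)·p0[i] + t·p1[i].
  v1: (1-0.096)·(1.82,2.12) + 0.096·(4.49,1.33) = (2.0763,2.0442)
  v2: (1-0.096)·(0.1,3.72) + 0.096·(1.84,2.43) = (0.2670,3.5962)
  v3: (1-0.096)·(-1.3,4.44) + 0.096·(0.7,1.61) = (-1.1080,4.1683)
  v4: (1-0.096)·(-2.96,-0.1) + 0.096·(-0.49,-1.96) = (-2.7229,-0.2786)
  v5: (1-0.096)·(-1.44,-4.53) + 0.096·(1.08,-3.88) = (-1.1981,-4.4676)
  v6: (1-0.096)·(2.15,-3.28) + 0.096·(3.65,-4.83) = (2.2940,-3.4288)
  v7: (1-0.096)·(2,0) + 0.096·(5.24,-1.89) = (2.3110,-0.1814)
Shoelace sum Σ(x_i·y_{i+1} − x_{i+1}·y_i):
  i=1: 2.0763·3.5962 − 0.2670·2.0442 = +6.9209 (running +6.9209)
  i=2: 0.2670·4.1683 − -1.1080·3.5962 = +5.0977 (running +12.0186)
  i=3: -1.1080·-0.2786 − -2.7229·4.1683 = +11.6585 (running +23.6770)
  i=4: -2.7229·-4.4676 − -1.1981·-0.2786 = +11.8310 (running +35.5080)
  i=5: -1.1981·-3.4288 − 2.2940·-4.4676 = +14.3567 (running +49.8647)
  i=6: 2.2940·-0.1814 − 2.3110·-3.4288 = +7.5079 (running +57.3726)
  i=7: 2.3110·2.0442 − 2.0763·-0.1814 = +5.1009 (running +62.4734)
Area = |Σ|/2 = |62.4734|/2 = 31.2367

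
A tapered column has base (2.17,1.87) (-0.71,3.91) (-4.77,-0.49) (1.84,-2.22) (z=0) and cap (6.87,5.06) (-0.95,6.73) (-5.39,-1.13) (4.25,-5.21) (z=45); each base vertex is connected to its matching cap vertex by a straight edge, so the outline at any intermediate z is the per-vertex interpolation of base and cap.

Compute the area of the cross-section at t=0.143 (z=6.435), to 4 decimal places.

Cross-section at t=0.143: each vertex is (1-t)·p0[i] + t·p1[i].
  v1: (1-0.143)·(2.17,1.87) + 0.143·(6.87,5.06) = (2.8421,2.3262)
  v2: (1-0.143)·(-0.71,3.91) + 0.143·(-0.95,6.73) = (-0.7443,4.3133)
  v3: (1-0.143)·(-4.77,-0.49) + 0.143·(-5.39,-1.13) = (-4.8587,-0.5815)
  v4: (1-0.143)·(1.84,-2.22) + 0.143·(4.25,-5.21) = (2.1846,-2.6476)
Shoelace sum Σ(x_i·y_{i+1} − x_{i+1}·y_i):
  i=1: 2.8421·4.3133 − -0.7443·2.3262 = +13.9901 (running +13.9901)
  i=2: -0.7443·-0.5815 − -4.8587·4.3133 = +21.3895 (running +35.3796)
  i=3: -4.8587·-2.6476 − 2.1846·-0.5815 = +14.1340 (running +49.5137)
  i=4: 2.1846·2.3262 − 2.8421·-2.6476 = +12.6065 (running +62.1202)
Area = |Σ|/2 = |62.1202|/2 = 31.0601

Area at t=0.143: 31.0601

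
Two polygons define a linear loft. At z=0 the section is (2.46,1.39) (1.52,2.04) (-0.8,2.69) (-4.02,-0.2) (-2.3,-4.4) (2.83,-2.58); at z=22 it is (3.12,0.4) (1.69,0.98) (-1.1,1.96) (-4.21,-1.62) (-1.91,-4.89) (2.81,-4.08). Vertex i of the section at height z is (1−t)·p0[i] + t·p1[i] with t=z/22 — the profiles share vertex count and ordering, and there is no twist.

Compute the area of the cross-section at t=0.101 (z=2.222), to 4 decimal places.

Area at t=0.101: 32.9419

Cross-section at t=0.101: each vertex is (1-t)·p0[i] + t·p1[i].
  v1: (1-0.101)·(2.46,1.39) + 0.101·(3.12,0.4) = (2.5267,1.2900)
  v2: (1-0.101)·(1.52,2.04) + 0.101·(1.69,0.98) = (1.5372,1.9329)
  v3: (1-0.101)·(-0.8,2.69) + 0.101·(-1.1,1.96) = (-0.8303,2.6163)
  v4: (1-0.101)·(-4.02,-0.2) + 0.101·(-4.21,-1.62) = (-4.0392,-0.3434)
  v5: (1-0.101)·(-2.3,-4.4) + 0.101·(-1.91,-4.89) = (-2.2606,-4.4495)
  v6: (1-0.101)·(2.83,-2.58) + 0.101·(2.81,-4.08) = (2.8280,-2.7315)
Shoelace sum Σ(x_i·y_{i+1} − x_{i+1}·y_i):
  i=1: 2.5267·1.9329 − 1.5372·1.2900 = +2.9009 (running +2.9009)
  i=2: 1.5372·2.6163 − -0.8303·1.9329 = +5.6266 (running +8.5275)
  i=3: -0.8303·-0.3434 − -4.0392·2.6163 = +10.8528 (running +19.3802)
  i=4: -4.0392·-4.4495 − -2.2606·-0.3434 = +17.1960 (running +36.5762)
  i=5: -2.2606·-2.7315 − 2.8280·-4.4495 = +18.7579 (running +55.3342)
  i=6: 2.8280·1.2900 − 2.5267·-2.7315 = +10.5497 (running +65.8839)
Area = |Σ|/2 = |65.8839|/2 = 32.9419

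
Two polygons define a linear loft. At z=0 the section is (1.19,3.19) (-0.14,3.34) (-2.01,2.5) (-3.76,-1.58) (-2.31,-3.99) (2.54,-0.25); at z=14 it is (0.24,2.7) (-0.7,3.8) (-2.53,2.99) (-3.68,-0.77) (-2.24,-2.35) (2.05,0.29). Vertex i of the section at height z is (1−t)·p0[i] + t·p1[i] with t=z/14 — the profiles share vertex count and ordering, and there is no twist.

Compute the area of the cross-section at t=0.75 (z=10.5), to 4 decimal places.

Cross-section at t=0.75: each vertex is (1-t)·p0[i] + t·p1[i].
  v1: (1-0.75)·(1.19,3.19) + 0.75·(0.24,2.7) = (0.4775,2.8225)
  v2: (1-0.75)·(-0.14,3.34) + 0.75·(-0.7,3.8) = (-0.5600,3.6850)
  v3: (1-0.75)·(-2.01,2.5) + 0.75·(-2.53,2.99) = (-2.4000,2.8675)
  v4: (1-0.75)·(-3.76,-1.58) + 0.75·(-3.68,-0.77) = (-3.7000,-0.9725)
  v5: (1-0.75)·(-2.31,-3.99) + 0.75·(-2.24,-2.35) = (-2.2575,-2.7600)
  v6: (1-0.75)·(2.54,-0.25) + 0.75·(2.05,0.29) = (2.1725,0.1550)
Shoelace sum Σ(x_i·y_{i+1} − x_{i+1}·y_i):
  i=1: 0.4775·3.6850 − -0.5600·2.8225 = +3.3402 (running +3.3402)
  i=2: -0.5600·2.8675 − -2.4000·3.6850 = +7.2382 (running +10.5784)
  i=3: -2.4000·-0.9725 − -3.7000·2.8675 = +12.9438 (running +23.5221)
  i=4: -3.7000·-2.7600 − -2.2575·-0.9725 = +8.0166 (running +31.5387)
  i=5: -2.2575·0.1550 − 2.1725·-2.7600 = +5.6462 (running +37.1849)
  i=6: 2.1725·2.8225 − 0.4775·0.1550 = +6.0579 (running +43.2428)
Area = |Σ|/2 = |43.2428|/2 = 21.6214

Area at t=0.75: 21.6214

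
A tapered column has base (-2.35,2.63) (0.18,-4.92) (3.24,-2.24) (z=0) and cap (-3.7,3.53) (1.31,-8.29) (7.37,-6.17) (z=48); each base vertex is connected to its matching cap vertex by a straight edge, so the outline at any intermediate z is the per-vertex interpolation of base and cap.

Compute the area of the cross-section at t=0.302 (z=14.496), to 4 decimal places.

Area at t=0.302: 21.6453

Cross-section at t=0.302: each vertex is (1-t)·p0[i] + t·p1[i].
  v1: (1-0.302)·(-2.35,2.63) + 0.302·(-3.7,3.53) = (-2.7577,2.9018)
  v2: (1-0.302)·(0.18,-4.92) + 0.302·(1.31,-8.29) = (0.5213,-5.9377)
  v3: (1-0.302)·(3.24,-2.24) + 0.302·(7.37,-6.17) = (4.4873,-3.4269)
Shoelace sum Σ(x_i·y_{i+1} − x_{i+1}·y_i):
  i=1: -2.7577·-5.9377 − 0.5213·2.9018 = +14.8619 (running +14.8619)
  i=2: 0.5213·-3.4269 − 4.4873·-5.9377 = +24.8579 (running +39.7198)
  i=3: 4.4873·2.9018 − -2.7577·-3.4269 = +3.5709 (running +43.2907)
Area = |Σ|/2 = |43.2907|/2 = 21.6453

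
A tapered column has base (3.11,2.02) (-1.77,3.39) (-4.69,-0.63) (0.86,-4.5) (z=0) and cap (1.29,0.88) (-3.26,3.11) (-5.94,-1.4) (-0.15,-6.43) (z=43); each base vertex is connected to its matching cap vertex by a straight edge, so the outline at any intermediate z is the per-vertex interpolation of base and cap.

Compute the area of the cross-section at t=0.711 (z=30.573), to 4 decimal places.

Cross-section at t=0.711: each vertex is (1-t)·p0[i] + t·p1[i].
  v1: (1-0.711)·(3.11,2.02) + 0.711·(1.29,0.88) = (1.8160,1.2095)
  v2: (1-0.711)·(-1.77,3.39) + 0.711·(-3.26,3.11) = (-2.8294,3.1909)
  v3: (1-0.711)·(-4.69,-0.63) + 0.711·(-5.94,-1.4) = (-5.5788,-1.1775)
  v4: (1-0.711)·(0.86,-4.5) + 0.711·(-0.15,-6.43) = (0.1419,-5.8722)
Shoelace sum Σ(x_i·y_{i+1} − x_{i+1}·y_i):
  i=1: 1.8160·3.1909 − -2.8294·1.2095 = +9.2167 (running +9.2167)
  i=2: -2.8294·-1.1775 − -5.5788·3.1909 = +21.1329 (running +30.3495)
  i=3: -5.5788·-5.8722 − 0.1419·-1.1775 = +32.9268 (running +63.2763)
  i=4: 0.1419·1.2095 − 1.8160·-5.8722 = +10.8355 (running +74.1118)
Area = |Σ|/2 = |74.1118|/2 = 37.0559

Area at t=0.711: 37.0559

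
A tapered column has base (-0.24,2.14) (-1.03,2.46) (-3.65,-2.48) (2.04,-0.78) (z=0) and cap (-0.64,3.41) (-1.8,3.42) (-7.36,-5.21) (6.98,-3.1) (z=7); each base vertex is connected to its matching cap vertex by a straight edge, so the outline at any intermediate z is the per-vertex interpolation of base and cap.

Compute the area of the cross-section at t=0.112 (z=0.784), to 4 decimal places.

Cross-section at t=0.112: each vertex is (1-t)·p0[i] + t·p1[i].
  v1: (1-0.112)·(-0.24,2.14) + 0.112·(-0.64,3.41) = (-0.2848,2.2822)
  v2: (1-0.112)·(-1.03,2.46) + 0.112·(-1.8,3.42) = (-1.1162,2.5675)
  v3: (1-0.112)·(-3.65,-2.48) + 0.112·(-7.36,-5.21) = (-4.0655,-2.7858)
  v4: (1-0.112)·(2.04,-0.78) + 0.112·(6.98,-3.1) = (2.5933,-1.0398)
Shoelace sum Σ(x_i·y_{i+1} − x_{i+1}·y_i):
  i=1: -0.2848·2.5675 − -1.1162·2.2822 = +1.8163 (running +1.8163)
  i=2: -1.1162·-2.7858 − -4.0655·2.5675 = +13.5479 (running +15.3642)
  i=3: -4.0655·-1.0398 − 2.5933·-2.7858 = +11.4517 (running +26.8159)
  i=4: 2.5933·2.2822 − -0.2848·-1.0398 = +5.6223 (running +32.4383)
Area = |Σ|/2 = |32.4383|/2 = 16.2191

Area at t=0.112: 16.2191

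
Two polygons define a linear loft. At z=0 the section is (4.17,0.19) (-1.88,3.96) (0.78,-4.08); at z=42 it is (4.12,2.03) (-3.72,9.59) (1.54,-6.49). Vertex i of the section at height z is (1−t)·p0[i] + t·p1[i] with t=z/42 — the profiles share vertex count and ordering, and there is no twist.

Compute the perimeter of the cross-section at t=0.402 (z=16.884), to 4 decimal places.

Perimeter at t=0.402: 27.1771

Cross-section at t=0.402: each vertex is (1-t)·p0[i] + t·p1[i].
  v1: (1-0.402)·(4.17,0.19) + 0.402·(4.12,2.03) = (4.1499,0.9297)
  v2: (1-0.402)·(-1.88,3.96) + 0.402·(-3.72,9.59) = (-2.6197,6.2233)
  v3: (1-0.402)·(0.78,-4.08) + 0.402·(1.54,-6.49) = (1.0855,-5.0488)
Perimeter = Σ |v_{i+1} − v_i|:
  edge 1→2: √(-6.7696² + 5.2936²) = 8.5936 (running 8.5936)
  edge 2→3: √(3.7052² + -11.2721²) = 11.8654 (running 20.4590)
  edge 3→1: √(3.0644² + 5.9785²) = 6.7181 (running 27.1771)
Perimeter = 27.1771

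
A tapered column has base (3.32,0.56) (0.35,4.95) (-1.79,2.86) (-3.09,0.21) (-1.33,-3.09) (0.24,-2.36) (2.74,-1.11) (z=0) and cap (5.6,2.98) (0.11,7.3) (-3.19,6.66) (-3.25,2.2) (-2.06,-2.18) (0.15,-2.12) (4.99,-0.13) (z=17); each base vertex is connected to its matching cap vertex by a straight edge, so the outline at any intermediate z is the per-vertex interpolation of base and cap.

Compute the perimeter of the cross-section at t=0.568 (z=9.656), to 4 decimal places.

Perimeter at t=0.568: 25.8561

Cross-section at t=0.568: each vertex is (1-t)·p0[i] + t·p1[i].
  v1: (1-0.568)·(3.32,0.56) + 0.568·(5.6,2.98) = (4.6150,1.9346)
  v2: (1-0.568)·(0.35,4.95) + 0.568·(0.11,7.3) = (0.2137,6.2848)
  v3: (1-0.568)·(-1.79,2.86) + 0.568·(-3.19,6.66) = (-2.5852,5.0184)
  v4: (1-0.568)·(-3.09,0.21) + 0.568·(-3.25,2.2) = (-3.1809,1.3403)
  v5: (1-0.568)·(-1.33,-3.09) + 0.568·(-2.06,-2.18) = (-1.7446,-2.5731)
  v6: (1-0.568)·(0.24,-2.36) + 0.568·(0.15,-2.12) = (0.1889,-2.2237)
  v7: (1-0.568)·(2.74,-1.11) + 0.568·(4.99,-0.13) = (4.0180,-0.5534)
Perimeter = Σ |v_{i+1} − v_i|:
  edge 1→2: √(-4.4014² + 4.3502²) = 6.1884 (running 6.1884)
  edge 2→3: √(-2.7989² + -1.2664²) = 3.0721 (running 9.2605)
  edge 3→4: √(-0.5957² + -3.6781²) = 3.7260 (running 12.9865)
  edge 4→5: √(1.4362² + -3.9134²) = 4.1687 (running 17.1551)
  edge 5→6: √(1.9335² + 0.3494²) = 1.9648 (running 19.1200)
  edge 6→7: √(3.8291² + 1.6703²) = 4.1776 (running 23.2976)
  edge 7→1: √(0.5970² + 2.4879²) = 2.5586 (running 25.8561)
Perimeter = 25.8561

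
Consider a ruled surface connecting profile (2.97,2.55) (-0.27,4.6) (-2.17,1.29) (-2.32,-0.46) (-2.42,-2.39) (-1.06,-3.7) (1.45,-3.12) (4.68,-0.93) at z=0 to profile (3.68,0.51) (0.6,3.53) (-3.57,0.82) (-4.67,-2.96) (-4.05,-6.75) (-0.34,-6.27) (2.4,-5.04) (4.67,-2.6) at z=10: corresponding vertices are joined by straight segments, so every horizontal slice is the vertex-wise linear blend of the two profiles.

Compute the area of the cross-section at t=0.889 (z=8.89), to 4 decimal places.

Cross-section at t=0.889: each vertex is (1-t)·p0[i] + t·p1[i].
  v1: (1-0.889)·(2.97,2.55) + 0.889·(3.68,0.51) = (3.6012,0.7364)
  v2: (1-0.889)·(-0.27,4.6) + 0.889·(0.6,3.53) = (0.5034,3.6488)
  v3: (1-0.889)·(-2.17,1.29) + 0.889·(-3.57,0.82) = (-3.4146,0.8722)
  v4: (1-0.889)·(-2.32,-0.46) + 0.889·(-4.67,-2.96) = (-4.4092,-2.6825)
  v5: (1-0.889)·(-2.42,-2.39) + 0.889·(-4.05,-6.75) = (-3.8691,-6.2660)
  v6: (1-0.889)·(-1.06,-3.7) + 0.889·(-0.34,-6.27) = (-0.4199,-5.9847)
  v7: (1-0.889)·(1.45,-3.12) + 0.889·(2.4,-5.04) = (2.2946,-4.8269)
  v8: (1-0.889)·(4.68,-0.93) + 0.889·(4.67,-2.6) = (4.6711,-2.4146)
Shoelace sum Σ(x_i·y_{i+1} − x_{i+1}·y_i):
  i=1: 3.6012·3.6488 − 0.5034·0.7364 = +12.7692 (running +12.7692)
  i=2: 0.5034·0.8722 − -3.4146·3.6488 = +12.8982 (running +25.6673)
  i=3: -3.4146·-2.6825 − -4.4092·0.8722 = +13.0052 (running +38.6725)
  i=4: -4.4092·-6.2660 − -3.8691·-2.6825 = +17.2491 (running +55.9217)
  i=5: -3.8691·-5.9847 − -0.4199·-6.2660 = +20.5241 (running +76.4458)
  i=6: -0.4199·-4.8269 − 2.2946·-5.9847 = +15.7592 (running +92.2049)
  i=7: 2.2946·-2.4146 − 4.6711·-4.8269 = +17.0064 (running +109.2113)
  i=8: 4.6711·0.7364 − 3.6012·-2.4146 = +12.1355 (running +121.3469)
Area = |Σ|/2 = |121.3469|/2 = 60.6734

Area at t=0.889: 60.6734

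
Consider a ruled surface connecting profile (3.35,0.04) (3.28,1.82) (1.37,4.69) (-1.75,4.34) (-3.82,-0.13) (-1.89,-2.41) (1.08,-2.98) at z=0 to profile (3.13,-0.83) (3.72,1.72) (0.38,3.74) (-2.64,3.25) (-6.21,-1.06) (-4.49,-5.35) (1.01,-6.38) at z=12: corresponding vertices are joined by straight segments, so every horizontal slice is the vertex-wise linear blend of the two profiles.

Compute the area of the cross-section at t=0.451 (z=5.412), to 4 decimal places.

Area at t=0.451: 50.7956

Cross-section at t=0.451: each vertex is (1-t)·p0[i] + t·p1[i].
  v1: (1-0.451)·(3.35,0.04) + 0.451·(3.13,-0.83) = (3.2508,-0.3524)
  v2: (1-0.451)·(3.28,1.82) + 0.451·(3.72,1.72) = (3.4784,1.7749)
  v3: (1-0.451)·(1.37,4.69) + 0.451·(0.38,3.74) = (0.9235,4.2615)
  v4: (1-0.451)·(-1.75,4.34) + 0.451·(-2.64,3.25) = (-2.1514,3.8484)
  v5: (1-0.451)·(-3.82,-0.13) + 0.451·(-6.21,-1.06) = (-4.8979,-0.5494)
  v6: (1-0.451)·(-1.89,-2.41) + 0.451·(-4.49,-5.35) = (-3.0626,-3.7359)
  v7: (1-0.451)·(1.08,-2.98) + 0.451·(1.01,-6.38) = (1.0484,-4.5134)
Shoelace sum Σ(x_i·y_{i+1} − x_{i+1}·y_i):
  i=1: 3.2508·1.7749 − 3.4784·-0.3524 = +6.9955 (running +6.9955)
  i=2: 3.4784·4.2615 − 0.9235·1.7749 = +13.1844 (running +20.1799)
  i=3: 0.9235·3.8484 − -2.1514·4.2615 = +12.7223 (running +32.9022)
  i=4: -2.1514·-0.5494 − -4.8979·3.8484 = +20.0311 (running +52.9333)
  i=5: -4.8979·-3.7359 − -3.0626·-0.5494 = +16.6155 (running +69.5489)
  i=6: -3.0626·-4.5134 − 1.0484·-3.7359 = +17.7396 (running +87.2885)
  i=7: 1.0484·-0.3524 − 3.2508·-4.5134 = +14.3026 (running +101.5911)
Area = |Σ|/2 = |101.5911|/2 = 50.7956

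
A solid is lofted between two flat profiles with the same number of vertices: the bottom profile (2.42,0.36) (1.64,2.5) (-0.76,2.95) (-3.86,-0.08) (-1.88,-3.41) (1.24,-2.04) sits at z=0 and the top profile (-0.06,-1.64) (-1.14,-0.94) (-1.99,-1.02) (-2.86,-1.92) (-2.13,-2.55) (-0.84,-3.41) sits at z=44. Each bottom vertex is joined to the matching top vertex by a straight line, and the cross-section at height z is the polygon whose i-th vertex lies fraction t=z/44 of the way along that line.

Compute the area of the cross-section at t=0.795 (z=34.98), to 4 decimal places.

Cross-section at t=0.795: each vertex is (1-t)·p0[i] + t·p1[i].
  v1: (1-0.795)·(2.42,0.36) + 0.795·(-0.06,-1.64) = (0.4484,-1.2300)
  v2: (1-0.795)·(1.64,2.5) + 0.795·(-1.14,-0.94) = (-0.5701,-0.2348)
  v3: (1-0.795)·(-0.76,2.95) + 0.795·(-1.99,-1.02) = (-1.7379,-0.2062)
  v4: (1-0.795)·(-3.86,-0.08) + 0.795·(-2.86,-1.92) = (-3.0650,-1.5428)
  v5: (1-0.795)·(-1.88,-3.41) + 0.795·(-2.13,-2.55) = (-2.0787,-2.7263)
  v6: (1-0.795)·(1.24,-2.04) + 0.795·(-0.84,-3.41) = (-0.4136,-3.1292)
Shoelace sum Σ(x_i·y_{i+1} − x_{i+1}·y_i):
  i=1: 0.4484·-0.2348 − -0.5701·-1.2300 = -0.8065 (running -0.8065)
  i=2: -0.5701·-0.2062 − -1.7379·-0.2348 = -0.2905 (running -1.0970)
  i=3: -1.7379·-1.5428 − -3.0650·-0.2062 = +2.0493 (running +0.9523)
  i=4: -3.0650·-2.7263 − -2.0787·-1.5428 = +5.1490 (running +6.1013)
  i=5: -2.0787·-3.1292 − -0.4136·-2.7263 = +5.3771 (running +11.4784)
  i=6: -0.4136·-1.2300 − 0.4484·-3.1292 = +1.9118 (running +13.3903)
Area = |Σ|/2 = |13.3903|/2 = 6.6951

Area at t=0.795: 6.6951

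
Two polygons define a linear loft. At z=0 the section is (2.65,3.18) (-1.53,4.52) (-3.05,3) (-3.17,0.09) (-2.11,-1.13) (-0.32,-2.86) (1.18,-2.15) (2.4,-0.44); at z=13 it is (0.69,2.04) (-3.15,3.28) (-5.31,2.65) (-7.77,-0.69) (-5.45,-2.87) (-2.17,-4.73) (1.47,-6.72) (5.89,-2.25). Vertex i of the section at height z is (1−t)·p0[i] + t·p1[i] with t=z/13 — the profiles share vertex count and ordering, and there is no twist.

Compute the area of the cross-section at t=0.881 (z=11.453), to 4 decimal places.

Area at t=0.881: 69.1803

Cross-section at t=0.881: each vertex is (1-t)·p0[i] + t·p1[i].
  v1: (1-0.881)·(2.65,3.18) + 0.881·(0.69,2.04) = (0.9232,2.1757)
  v2: (1-0.881)·(-1.53,4.52) + 0.881·(-3.15,3.28) = (-2.9572,3.4276)
  v3: (1-0.881)·(-3.05,3) + 0.881·(-5.31,2.65) = (-5.0411,2.6917)
  v4: (1-0.881)·(-3.17,0.09) + 0.881·(-7.77,-0.69) = (-7.2226,-0.5972)
  v5: (1-0.881)·(-2.11,-1.13) + 0.881·(-5.45,-2.87) = (-5.0525,-2.6629)
  v6: (1-0.881)·(-0.32,-2.86) + 0.881·(-2.17,-4.73) = (-1.9498,-4.5075)
  v7: (1-0.881)·(1.18,-2.15) + 0.881·(1.47,-6.72) = (1.4355,-6.1762)
  v8: (1-0.881)·(2.4,-0.44) + 0.881·(5.89,-2.25) = (5.4747,-2.0346)
Shoelace sum Σ(x_i·y_{i+1} − x_{i+1}·y_i):
  i=1: 0.9232·3.4276 − -2.9572·2.1757 = +9.5984 (running +9.5984)
  i=2: -2.9572·2.6917 − -5.0411·3.4276 = +9.3187 (running +18.9171)
  i=3: -5.0411·-0.5972 − -7.2226·2.6917 = +22.4511 (running +41.3682)
  i=4: -7.2226·-2.6629 − -5.0525·-0.5972 = +16.2161 (running +57.5843)
  i=5: -5.0525·-4.5075 − -1.9498·-2.6629 = +17.5818 (running +75.1661)
  i=6: -1.9498·-6.1762 − 1.4355·-4.5075 = +18.5130 (running +93.6792)
  i=7: 1.4355·-2.0346 − 5.4747·-6.1762 = +30.8920 (running +124.5711)
  i=8: 5.4747·2.1757 − 0.9232·-2.0346 = +13.7895 (running +138.3606)
Area = |Σ|/2 = |138.3606|/2 = 69.1803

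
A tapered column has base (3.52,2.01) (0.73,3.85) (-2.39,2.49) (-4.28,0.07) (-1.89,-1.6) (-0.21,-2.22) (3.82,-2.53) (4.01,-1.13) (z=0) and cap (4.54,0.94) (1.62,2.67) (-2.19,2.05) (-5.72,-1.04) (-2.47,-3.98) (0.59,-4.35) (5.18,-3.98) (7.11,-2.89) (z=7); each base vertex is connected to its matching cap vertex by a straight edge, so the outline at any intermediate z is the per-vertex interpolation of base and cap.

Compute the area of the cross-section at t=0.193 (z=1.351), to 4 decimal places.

Cross-section at t=0.193: each vertex is (1-t)·p0[i] + t·p1[i].
  v1: (1-0.193)·(3.52,2.01) + 0.193·(4.54,0.94) = (3.7169,1.8035)
  v2: (1-0.193)·(0.73,3.85) + 0.193·(1.62,2.67) = (0.9018,3.6223)
  v3: (1-0.193)·(-2.39,2.49) + 0.193·(-2.19,2.05) = (-2.3514,2.4051)
  v4: (1-0.193)·(-4.28,0.07) + 0.193·(-5.72,-1.04) = (-4.5579,-0.1442)
  v5: (1-0.193)·(-1.89,-1.6) + 0.193·(-2.47,-3.98) = (-2.0019,-2.0593)
  v6: (1-0.193)·(-0.21,-2.22) + 0.193·(0.59,-4.35) = (-0.0556,-2.6311)
  v7: (1-0.193)·(3.82,-2.53) + 0.193·(5.18,-3.98) = (4.0825,-2.8098)
  v8: (1-0.193)·(4.01,-1.13) + 0.193·(7.11,-2.89) = (4.6083,-1.4697)
Shoelace sum Σ(x_i·y_{i+1} − x_{i+1}·y_i):
  i=1: 3.7169·3.6223 − 0.9018·1.8035 = +11.8371 (running +11.8371)
  i=2: 0.9018·2.4051 − -2.3514·3.6223 = +10.6862 (running +22.5233)
  i=3: -2.3514·-0.1442 − -4.5579·2.4051 = +11.3013 (running +33.8246)
  i=4: -4.5579·-2.0593 − -2.0019·-0.1442 = +9.0976 (running +42.9222)
  i=5: -2.0019·-2.6311 − -0.0556·-2.0593 = +5.1528 (running +48.0750)
  i=6: -0.0556·-2.8098 − 4.0825·-2.6311 = +10.8976 (running +58.9726)
  i=7: 4.0825·-1.4697 − 4.6083·-2.8098 = +6.9487 (running +65.9213)
  i=8: 4.6083·1.8035 − 3.7169·-1.4697 = +13.7736 (running +79.6949)
Area = |Σ|/2 = |79.6949|/2 = 39.8474

Area at t=0.193: 39.8474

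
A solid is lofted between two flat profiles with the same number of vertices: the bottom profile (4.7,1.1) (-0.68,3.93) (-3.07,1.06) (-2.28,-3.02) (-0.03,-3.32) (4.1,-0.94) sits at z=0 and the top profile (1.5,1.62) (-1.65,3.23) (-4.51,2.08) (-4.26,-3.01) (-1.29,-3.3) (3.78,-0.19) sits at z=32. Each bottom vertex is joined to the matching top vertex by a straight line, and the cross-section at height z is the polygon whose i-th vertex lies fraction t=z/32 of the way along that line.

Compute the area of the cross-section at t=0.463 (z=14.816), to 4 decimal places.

Area at t=0.463: 35.2082

Cross-section at t=0.463: each vertex is (1-t)·p0[i] + t·p1[i].
  v1: (1-0.463)·(4.7,1.1) + 0.463·(1.5,1.62) = (3.2184,1.3408)
  v2: (1-0.463)·(-0.68,3.93) + 0.463·(-1.65,3.23) = (-1.1291,3.6059)
  v3: (1-0.463)·(-3.07,1.06) + 0.463·(-4.51,2.08) = (-3.7367,1.5323)
  v4: (1-0.463)·(-2.28,-3.02) + 0.463·(-4.26,-3.01) = (-3.1967,-3.0154)
  v5: (1-0.463)·(-0.03,-3.32) + 0.463·(-1.29,-3.3) = (-0.6134,-3.3107)
  v6: (1-0.463)·(4.1,-0.94) + 0.463·(3.78,-0.19) = (3.9518,-0.5927)
Shoelace sum Σ(x_i·y_{i+1} − x_{i+1}·y_i):
  i=1: 3.2184·3.6059 − -1.1291·1.3408 = +13.1191 (running +13.1191)
  i=2: -1.1291·1.5323 − -3.7367·3.6059 = +11.7441 (running +24.8632)
  i=3: -3.7367·-3.0154 − -3.1967·1.5323 = +16.1658 (running +41.0291)
  i=4: -3.1967·-3.3107 − -0.6134·-3.0154 = +8.7340 (running +49.7631)
  i=5: -0.6134·-0.5927 − 3.9518·-3.3107 = +13.4471 (running +63.2102)
  i=6: 3.9518·1.3408 − 3.2184·-0.5927 = +7.2062 (running +70.4164)
Area = |Σ|/2 = |70.4164|/2 = 35.2082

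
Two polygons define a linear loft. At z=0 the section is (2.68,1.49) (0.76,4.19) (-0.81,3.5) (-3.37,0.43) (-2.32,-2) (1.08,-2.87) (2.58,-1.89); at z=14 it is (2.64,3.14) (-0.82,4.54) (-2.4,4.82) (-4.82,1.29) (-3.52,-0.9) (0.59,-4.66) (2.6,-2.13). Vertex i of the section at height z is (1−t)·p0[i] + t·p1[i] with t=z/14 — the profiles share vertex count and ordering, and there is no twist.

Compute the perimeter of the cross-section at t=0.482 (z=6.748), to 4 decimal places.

Cross-section at t=0.482: each vertex is (1-t)·p0[i] + t·p1[i].
  v1: (1-0.482)·(2.68,1.49) + 0.482·(2.64,3.14) = (2.6607,2.2853)
  v2: (1-0.482)·(0.76,4.19) + 0.482·(-0.82,4.54) = (-0.0016,4.3587)
  v3: (1-0.482)·(-0.81,3.5) + 0.482·(-2.4,4.82) = (-1.5764,4.1362)
  v4: (1-0.482)·(-3.37,0.43) + 0.482·(-4.82,1.29) = (-4.0689,0.8445)
  v5: (1-0.482)·(-2.32,-2) + 0.482·(-3.52,-0.9) = (-2.8984,-1.4698)
  v6: (1-0.482)·(1.08,-2.87) + 0.482·(0.59,-4.66) = (0.8438,-3.7328)
  v7: (1-0.482)·(2.58,-1.89) + 0.482·(2.6,-2.13) = (2.5896,-2.0057)
Perimeter = Σ |v_{i+1} − v_i|:
  edge 1→2: √(-2.6623² + 2.0734²) = 3.3744 (running 3.3744)
  edge 2→3: √(-1.5748² + -0.2225²) = 1.5905 (running 4.9649)
  edge 3→4: √(-2.4925² + -3.2917²) = 4.1289 (running 9.0938)
  edge 4→5: √(1.1705² + -2.3143²) = 2.5935 (running 11.6873)
  edge 5→6: √(3.7422² + -2.2630²) = 4.3732 (running 16.0605)
  edge 6→7: √(1.7458² + 1.7271²) = 2.4558 (running 18.5163)
  edge 7→1: √(0.0711² + 4.2910²) = 4.2916 (running 22.8079)
Perimeter = 22.8079

Perimeter at t=0.482: 22.8079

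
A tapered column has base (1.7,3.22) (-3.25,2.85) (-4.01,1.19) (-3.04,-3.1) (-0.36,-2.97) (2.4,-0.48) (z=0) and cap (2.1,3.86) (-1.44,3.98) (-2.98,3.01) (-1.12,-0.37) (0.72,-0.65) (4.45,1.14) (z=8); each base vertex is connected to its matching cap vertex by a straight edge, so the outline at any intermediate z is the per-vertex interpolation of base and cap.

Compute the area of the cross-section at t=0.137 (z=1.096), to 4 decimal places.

Area at t=0.137: 30.1612

Cross-section at t=0.137: each vertex is (1-t)·p0[i] + t·p1[i].
  v1: (1-0.137)·(1.7,3.22) + 0.137·(2.1,3.86) = (1.7548,3.3077)
  v2: (1-0.137)·(-3.25,2.85) + 0.137·(-1.44,3.98) = (-3.0020,3.0048)
  v3: (1-0.137)·(-4.01,1.19) + 0.137·(-2.98,3.01) = (-3.8689,1.4393)
  v4: (1-0.137)·(-3.04,-3.1) + 0.137·(-1.12,-0.37) = (-2.7770,-2.7260)
  v5: (1-0.137)·(-0.36,-2.97) + 0.137·(0.72,-0.65) = (-0.2120,-2.6522)
  v6: (1-0.137)·(2.4,-0.48) + 0.137·(4.45,1.14) = (2.6808,-0.2581)
Shoelace sum Σ(x_i·y_{i+1} − x_{i+1}·y_i):
  i=1: 1.7548·3.0048 − -3.0020·3.3077 = +15.2026 (running +15.2026)
  i=2: -3.0020·1.4393 − -3.8689·3.0048 = +7.3043 (running +22.5069)
  i=3: -3.8689·-2.7260 − -2.7770·1.4393 = +14.5435 (running +37.0505)
  i=4: -2.7770·-2.6522 − -0.2120·-2.7260 = +6.7869 (running +43.8374)
  i=5: -0.2120·-0.2581 − 2.6808·-2.6522 = +7.1648 (running +51.0022)
  i=6: 2.6808·3.3077 − 1.7548·-0.2581 = +9.3202 (running +60.3224)
Area = |Σ|/2 = |60.3224|/2 = 30.1612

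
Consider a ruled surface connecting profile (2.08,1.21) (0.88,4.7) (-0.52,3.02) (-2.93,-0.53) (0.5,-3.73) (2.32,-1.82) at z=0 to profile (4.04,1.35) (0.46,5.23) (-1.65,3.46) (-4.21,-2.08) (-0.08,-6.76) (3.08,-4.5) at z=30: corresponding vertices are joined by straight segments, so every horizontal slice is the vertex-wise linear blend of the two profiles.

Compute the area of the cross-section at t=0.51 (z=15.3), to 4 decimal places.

Cross-section at t=0.51: each vertex is (1-t)·p0[i] + t·p1[i].
  v1: (1-0.51)·(2.08,1.21) + 0.51·(4.04,1.35) = (3.0796,1.2814)
  v2: (1-0.51)·(0.88,4.7) + 0.51·(0.46,5.23) = (0.6658,4.9703)
  v3: (1-0.51)·(-0.52,3.02) + 0.51·(-1.65,3.46) = (-1.0963,3.2444)
  v4: (1-0.51)·(-2.93,-0.53) + 0.51·(-4.21,-2.08) = (-3.5828,-1.3205)
  v5: (1-0.51)·(0.5,-3.73) + 0.51·(-0.08,-6.76) = (0.2042,-5.2753)
  v6: (1-0.51)·(2.32,-1.82) + 0.51·(3.08,-4.5) = (2.7076,-3.1868)
Shoelace sum Σ(x_i·y_{i+1} − x_{i+1}·y_i):
  i=1: 3.0796·4.9703 − 0.6658·1.2814 = +14.4534 (running +14.4534)
  i=2: 0.6658·3.2444 − -1.0963·4.9703 = +7.6091 (running +22.0624)
  i=3: -1.0963·-1.3205 − -3.5828·3.2444 = +13.0717 (running +35.1341)
  i=4: -3.5828·-5.2753 − 0.2042·-1.3205 = +19.1700 (running +54.3041)
  i=5: 0.2042·-3.1868 − 2.7076·-5.2753 = +13.6327 (running +67.9368)
  i=6: 2.7076·1.2814 − 3.0796·-3.1868 = +13.2836 (running +81.2204)
Area = |Σ|/2 = |81.2204|/2 = 40.6102

Area at t=0.51: 40.6102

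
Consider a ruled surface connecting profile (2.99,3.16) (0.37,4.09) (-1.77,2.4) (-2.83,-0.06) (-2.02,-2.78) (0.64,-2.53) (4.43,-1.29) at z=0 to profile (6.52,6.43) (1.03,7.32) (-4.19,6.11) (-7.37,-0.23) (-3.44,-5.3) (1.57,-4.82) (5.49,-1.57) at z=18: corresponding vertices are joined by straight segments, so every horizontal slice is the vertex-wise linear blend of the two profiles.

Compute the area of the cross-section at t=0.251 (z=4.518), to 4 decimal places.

Cross-section at t=0.251: each vertex is (1-t)·p0[i] + t·p1[i].
  v1: (1-0.251)·(2.99,3.16) + 0.251·(6.52,6.43) = (3.8760,3.9808)
  v2: (1-0.251)·(0.37,4.09) + 0.251·(1.03,7.32) = (0.5357,4.9007)
  v3: (1-0.251)·(-1.77,2.4) + 0.251·(-4.19,6.11) = (-2.3774,3.3312)
  v4: (1-0.251)·(-2.83,-0.06) + 0.251·(-7.37,-0.23) = (-3.9695,-0.1027)
  v5: (1-0.251)·(-2.02,-2.78) + 0.251·(-3.44,-5.3) = (-2.3764,-3.4125)
  v6: (1-0.251)·(0.64,-2.53) + 0.251·(1.57,-4.82) = (0.8734,-3.1048)
  v7: (1-0.251)·(4.43,-1.29) + 0.251·(5.49,-1.57) = (4.6961,-1.3603)
Shoelace sum Σ(x_i·y_{i+1} − x_{i+1}·y_i):
  i=1: 3.8760·4.9007 − 0.5357·3.9808 = +16.8630 (running +16.8630)
  i=2: 0.5357·3.3312 − -2.3774·4.9007 = +13.4355 (running +30.2985)
  i=3: -2.3774·-0.1027 − -3.9695·3.3312 = +13.4675 (running +43.7660)
  i=4: -3.9695·-3.4125 − -2.3764·-0.1027 = +13.3021 (running +57.0681)
  i=5: -2.3764·-3.1048 − 0.8734·-3.4125 = +10.3589 (running +67.4270)
  i=6: 0.8734·-1.3603 − 4.6961·-3.1048 = +13.3922 (running +80.8192)
  i=7: 4.6961·3.9808 − 3.8760·-1.3603 = +23.9664 (running +104.7856)
Area = |Σ|/2 = |104.7856|/2 = 52.3928

Area at t=0.251: 52.3928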